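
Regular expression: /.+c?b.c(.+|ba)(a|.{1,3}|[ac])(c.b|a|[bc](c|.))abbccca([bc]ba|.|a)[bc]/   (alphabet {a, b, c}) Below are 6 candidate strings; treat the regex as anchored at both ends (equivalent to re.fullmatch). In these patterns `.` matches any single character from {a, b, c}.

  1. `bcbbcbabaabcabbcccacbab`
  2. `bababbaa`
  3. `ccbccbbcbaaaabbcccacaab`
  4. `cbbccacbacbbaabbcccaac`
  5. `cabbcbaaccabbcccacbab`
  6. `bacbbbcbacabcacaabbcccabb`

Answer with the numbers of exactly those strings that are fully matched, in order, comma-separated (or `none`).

1 → match
2 → no match
3 → no match
4 → match
5 → match
6 → match

1, 4, 5, 6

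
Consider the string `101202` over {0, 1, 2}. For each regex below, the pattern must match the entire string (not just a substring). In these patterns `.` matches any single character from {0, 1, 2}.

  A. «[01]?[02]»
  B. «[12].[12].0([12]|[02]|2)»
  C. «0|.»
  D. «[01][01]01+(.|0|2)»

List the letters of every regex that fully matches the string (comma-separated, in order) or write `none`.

B

A → no match
B → match
C → no match
D → no match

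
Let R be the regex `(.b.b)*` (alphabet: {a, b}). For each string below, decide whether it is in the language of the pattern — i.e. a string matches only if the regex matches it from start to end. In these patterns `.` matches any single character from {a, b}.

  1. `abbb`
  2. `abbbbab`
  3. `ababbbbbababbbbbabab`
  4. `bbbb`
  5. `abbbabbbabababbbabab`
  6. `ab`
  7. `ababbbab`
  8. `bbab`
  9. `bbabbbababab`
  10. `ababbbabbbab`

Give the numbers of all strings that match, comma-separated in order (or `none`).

1, 3, 4, 5, 7, 8, 9, 10

1 → match
2 → no match
3 → match
4 → match
5 → match
6 → no match
7 → match
8 → match
9 → match
10 → match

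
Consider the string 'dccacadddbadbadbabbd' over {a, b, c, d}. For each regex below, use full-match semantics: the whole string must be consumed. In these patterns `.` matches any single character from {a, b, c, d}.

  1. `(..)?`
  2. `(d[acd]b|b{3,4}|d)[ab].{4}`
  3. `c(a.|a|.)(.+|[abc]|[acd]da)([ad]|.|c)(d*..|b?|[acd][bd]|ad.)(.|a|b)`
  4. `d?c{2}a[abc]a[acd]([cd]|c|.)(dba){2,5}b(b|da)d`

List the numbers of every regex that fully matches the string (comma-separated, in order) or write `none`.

4

1 → no match
2 → no match
3 → no match — must start with 'c'
4 → match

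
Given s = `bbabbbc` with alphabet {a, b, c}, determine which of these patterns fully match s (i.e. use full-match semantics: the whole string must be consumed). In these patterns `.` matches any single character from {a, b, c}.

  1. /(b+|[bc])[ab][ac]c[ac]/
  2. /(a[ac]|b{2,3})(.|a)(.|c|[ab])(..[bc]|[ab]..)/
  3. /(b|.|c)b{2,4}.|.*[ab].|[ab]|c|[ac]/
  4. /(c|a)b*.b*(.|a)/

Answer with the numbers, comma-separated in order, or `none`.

2, 3

1 → no match
2 → match
3 → match
4 → no match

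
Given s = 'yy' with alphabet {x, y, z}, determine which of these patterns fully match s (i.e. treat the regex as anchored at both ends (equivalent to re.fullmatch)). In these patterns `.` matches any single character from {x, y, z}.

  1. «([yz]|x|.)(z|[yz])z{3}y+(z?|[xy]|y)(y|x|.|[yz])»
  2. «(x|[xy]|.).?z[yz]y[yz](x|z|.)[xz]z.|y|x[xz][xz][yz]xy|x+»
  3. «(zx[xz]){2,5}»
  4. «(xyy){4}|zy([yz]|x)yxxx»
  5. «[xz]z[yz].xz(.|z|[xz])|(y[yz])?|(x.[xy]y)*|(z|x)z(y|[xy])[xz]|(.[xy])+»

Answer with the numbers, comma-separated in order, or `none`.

5

1 → no match
2 → no match
3 → no match — must start with 'zx'
4 → no match
5 → match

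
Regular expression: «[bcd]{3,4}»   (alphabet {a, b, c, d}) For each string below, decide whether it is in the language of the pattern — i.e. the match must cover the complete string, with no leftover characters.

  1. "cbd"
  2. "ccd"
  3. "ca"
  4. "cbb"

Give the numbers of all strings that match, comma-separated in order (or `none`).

1. "cbd" → match
2. "ccd" → match
3. "ca" → no match
4. "cbb" → match

1, 2, 4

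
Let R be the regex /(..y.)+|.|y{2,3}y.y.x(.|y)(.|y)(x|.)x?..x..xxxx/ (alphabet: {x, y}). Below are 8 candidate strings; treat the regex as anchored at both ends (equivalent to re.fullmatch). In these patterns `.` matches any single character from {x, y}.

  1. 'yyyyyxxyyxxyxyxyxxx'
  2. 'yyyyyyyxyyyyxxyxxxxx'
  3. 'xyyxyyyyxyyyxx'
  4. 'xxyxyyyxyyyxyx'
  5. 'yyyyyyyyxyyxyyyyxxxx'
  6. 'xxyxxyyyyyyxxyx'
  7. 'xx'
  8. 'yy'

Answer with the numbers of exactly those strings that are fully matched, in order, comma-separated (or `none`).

1 → no match
2 → match
3 → no match
4 → no match
5 → no match
6 → no match
7 → no match
8 → no match

2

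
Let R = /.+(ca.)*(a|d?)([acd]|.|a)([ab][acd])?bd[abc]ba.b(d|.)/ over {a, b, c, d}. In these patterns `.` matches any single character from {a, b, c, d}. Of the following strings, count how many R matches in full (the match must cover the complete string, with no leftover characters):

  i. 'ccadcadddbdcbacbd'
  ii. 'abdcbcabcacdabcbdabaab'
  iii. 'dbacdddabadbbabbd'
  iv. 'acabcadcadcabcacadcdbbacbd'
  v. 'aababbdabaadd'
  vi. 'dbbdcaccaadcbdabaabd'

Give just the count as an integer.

i → match
ii → no match
iii → no match
iv → no match
v → no match
vi → match
Total matched: 2

2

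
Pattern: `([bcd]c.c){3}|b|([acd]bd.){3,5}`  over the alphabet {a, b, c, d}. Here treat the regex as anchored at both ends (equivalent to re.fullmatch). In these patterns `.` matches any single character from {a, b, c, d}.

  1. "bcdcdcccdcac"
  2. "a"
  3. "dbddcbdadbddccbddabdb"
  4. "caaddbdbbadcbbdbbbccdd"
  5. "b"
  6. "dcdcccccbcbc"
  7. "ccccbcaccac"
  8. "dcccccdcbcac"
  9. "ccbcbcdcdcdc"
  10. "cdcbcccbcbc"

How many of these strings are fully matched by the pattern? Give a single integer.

1 → match
2 → no match
3 → no match
4 → no match
5 → match
6 → match
7 → no match
8 → match
9 → match
10 → no match
Total matched: 5

5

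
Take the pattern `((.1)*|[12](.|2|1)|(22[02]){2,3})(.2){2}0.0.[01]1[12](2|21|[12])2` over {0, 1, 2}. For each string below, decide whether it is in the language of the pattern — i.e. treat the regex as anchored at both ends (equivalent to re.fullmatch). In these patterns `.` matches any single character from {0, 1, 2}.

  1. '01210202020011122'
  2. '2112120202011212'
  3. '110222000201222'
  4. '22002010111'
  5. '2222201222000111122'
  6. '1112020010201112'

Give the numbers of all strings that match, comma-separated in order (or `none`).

1 → match
2 → match
3 → match
4 → no match — must end with '2'
5 → match
6 → no match

1, 2, 3, 5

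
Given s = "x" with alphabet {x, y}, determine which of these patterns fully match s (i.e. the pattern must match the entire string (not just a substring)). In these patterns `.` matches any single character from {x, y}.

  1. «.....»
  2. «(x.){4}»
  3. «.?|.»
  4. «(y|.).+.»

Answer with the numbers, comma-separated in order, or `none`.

1 → no match
2 → no match
3 → match
4 → no match

3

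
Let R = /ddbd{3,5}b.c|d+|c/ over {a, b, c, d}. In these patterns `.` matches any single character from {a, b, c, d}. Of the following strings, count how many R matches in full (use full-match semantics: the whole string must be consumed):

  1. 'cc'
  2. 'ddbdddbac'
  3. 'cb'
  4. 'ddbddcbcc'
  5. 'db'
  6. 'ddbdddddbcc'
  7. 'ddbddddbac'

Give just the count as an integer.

1 → no match
2 → match
3 → no match
4 → no match
5 → no match
6 → match
7 → match
Total matched: 3

3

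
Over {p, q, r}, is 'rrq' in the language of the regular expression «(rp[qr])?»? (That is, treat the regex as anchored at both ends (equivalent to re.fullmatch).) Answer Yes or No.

No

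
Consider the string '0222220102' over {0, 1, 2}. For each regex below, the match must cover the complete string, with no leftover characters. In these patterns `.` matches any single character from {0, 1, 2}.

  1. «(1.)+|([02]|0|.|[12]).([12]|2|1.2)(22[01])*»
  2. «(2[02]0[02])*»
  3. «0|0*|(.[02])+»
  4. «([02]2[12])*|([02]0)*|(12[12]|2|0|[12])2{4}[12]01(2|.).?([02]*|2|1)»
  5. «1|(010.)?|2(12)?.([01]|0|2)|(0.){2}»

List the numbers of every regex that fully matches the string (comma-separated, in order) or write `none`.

4

1 → no match
2 → no match
3 → no match
4 → match
5 → no match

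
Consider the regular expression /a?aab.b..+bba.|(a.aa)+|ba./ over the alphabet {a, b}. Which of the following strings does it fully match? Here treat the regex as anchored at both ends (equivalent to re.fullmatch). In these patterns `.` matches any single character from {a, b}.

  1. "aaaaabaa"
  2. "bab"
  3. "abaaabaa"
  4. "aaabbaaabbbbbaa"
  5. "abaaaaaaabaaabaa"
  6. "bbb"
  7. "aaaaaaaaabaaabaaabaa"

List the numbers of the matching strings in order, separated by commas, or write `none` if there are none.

1, 2, 3, 5, 7

1 → match
2 → match
3 → match
4 → no match
5 → match
6 → no match
7 → match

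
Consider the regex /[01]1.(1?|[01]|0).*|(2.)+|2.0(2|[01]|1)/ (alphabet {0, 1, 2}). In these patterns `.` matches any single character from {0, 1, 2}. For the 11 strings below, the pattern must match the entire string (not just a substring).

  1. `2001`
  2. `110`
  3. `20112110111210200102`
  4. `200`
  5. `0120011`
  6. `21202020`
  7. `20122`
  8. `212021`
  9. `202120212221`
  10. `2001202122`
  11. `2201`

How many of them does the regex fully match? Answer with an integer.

7

1 → match
2 → match
3 → no match
4 → no match
5 → match
6 → match
7 → no match
8 → match
9 → match
10 → no match
11 → match
Total matched: 7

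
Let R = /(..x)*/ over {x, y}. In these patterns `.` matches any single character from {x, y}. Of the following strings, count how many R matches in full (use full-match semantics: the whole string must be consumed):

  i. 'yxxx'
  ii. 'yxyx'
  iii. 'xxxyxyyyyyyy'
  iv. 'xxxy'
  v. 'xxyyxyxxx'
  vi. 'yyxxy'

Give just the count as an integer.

0

i. 'yxxx' → no match
ii. 'yxyx' → no match
iii. 'xxxyxyyyyyyy' → no match
iv. 'xxxy' → no match
v. 'xxyyxyxxx' → no match
vi. 'yyxxy' → no match
Total matched: 0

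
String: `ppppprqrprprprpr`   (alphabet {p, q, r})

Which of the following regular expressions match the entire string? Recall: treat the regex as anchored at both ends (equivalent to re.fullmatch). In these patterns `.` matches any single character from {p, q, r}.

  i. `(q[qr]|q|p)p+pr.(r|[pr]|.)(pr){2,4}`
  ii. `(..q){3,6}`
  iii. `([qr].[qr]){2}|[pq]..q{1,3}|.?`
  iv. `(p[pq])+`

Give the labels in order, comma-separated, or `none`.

i → match
ii → no match — must end with `q`
iii → no match
iv → no match

i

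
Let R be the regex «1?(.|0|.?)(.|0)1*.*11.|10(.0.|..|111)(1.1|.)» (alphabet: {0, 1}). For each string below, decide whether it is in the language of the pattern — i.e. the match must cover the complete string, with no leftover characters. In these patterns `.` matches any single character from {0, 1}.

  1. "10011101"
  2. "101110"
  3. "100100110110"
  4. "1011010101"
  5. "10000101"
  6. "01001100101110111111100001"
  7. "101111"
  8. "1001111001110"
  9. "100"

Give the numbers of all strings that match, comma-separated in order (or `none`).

1 → no match
2 → match
3 → match
4 → no match
5 → match
6 → no match
7 → match
8 → match
9 → no match

2, 3, 5, 7, 8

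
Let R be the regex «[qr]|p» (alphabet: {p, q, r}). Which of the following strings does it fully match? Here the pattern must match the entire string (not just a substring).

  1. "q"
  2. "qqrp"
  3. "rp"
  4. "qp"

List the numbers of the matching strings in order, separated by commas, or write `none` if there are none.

1 → match
2 → no match
3 → no match
4 → no match

1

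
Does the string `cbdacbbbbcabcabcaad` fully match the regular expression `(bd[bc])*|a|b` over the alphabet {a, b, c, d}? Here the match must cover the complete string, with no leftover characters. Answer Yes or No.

No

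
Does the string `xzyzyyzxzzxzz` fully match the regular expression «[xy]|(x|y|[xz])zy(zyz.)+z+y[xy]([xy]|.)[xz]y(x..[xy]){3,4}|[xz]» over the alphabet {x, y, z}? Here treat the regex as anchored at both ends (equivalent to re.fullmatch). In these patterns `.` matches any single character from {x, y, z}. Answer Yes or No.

No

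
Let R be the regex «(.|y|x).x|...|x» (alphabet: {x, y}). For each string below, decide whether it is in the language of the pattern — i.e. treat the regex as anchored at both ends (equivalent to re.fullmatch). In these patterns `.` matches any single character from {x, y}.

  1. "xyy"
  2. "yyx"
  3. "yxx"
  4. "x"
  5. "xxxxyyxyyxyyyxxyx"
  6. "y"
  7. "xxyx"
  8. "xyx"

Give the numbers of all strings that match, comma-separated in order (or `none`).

1 → match
2 → match
3 → match
4 → match
5 → no match
6 → no match
7 → no match
8 → match

1, 2, 3, 4, 8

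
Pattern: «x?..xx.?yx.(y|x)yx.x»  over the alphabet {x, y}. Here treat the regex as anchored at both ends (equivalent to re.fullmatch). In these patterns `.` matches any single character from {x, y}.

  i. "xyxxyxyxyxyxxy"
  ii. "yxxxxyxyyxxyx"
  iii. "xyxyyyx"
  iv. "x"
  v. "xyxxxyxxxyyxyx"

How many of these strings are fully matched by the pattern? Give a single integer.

0

i → no match — must end with "x"
ii → no match
iii → no match
iv → no match
v → no match
Total matched: 0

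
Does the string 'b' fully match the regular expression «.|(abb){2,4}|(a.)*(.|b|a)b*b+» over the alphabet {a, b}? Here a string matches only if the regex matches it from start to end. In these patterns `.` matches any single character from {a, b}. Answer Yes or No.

Yes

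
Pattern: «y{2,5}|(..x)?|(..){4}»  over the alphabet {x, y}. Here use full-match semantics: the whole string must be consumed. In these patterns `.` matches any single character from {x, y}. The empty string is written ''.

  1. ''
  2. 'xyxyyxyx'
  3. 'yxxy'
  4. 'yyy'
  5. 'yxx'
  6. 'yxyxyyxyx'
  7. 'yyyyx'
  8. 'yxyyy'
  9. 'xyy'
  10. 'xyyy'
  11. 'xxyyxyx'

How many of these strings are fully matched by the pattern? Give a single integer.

4

1. '' → match
2. 'xyxyyxyx' → match
3. 'yxxy' → no match
4. 'yyy' → match
5. 'yxx' → match
6. 'yxyxyyxyx' → no match
7. 'yyyyx' → no match
8. 'yxyyy' → no match
9. 'xyy' → no match
10. 'xyyy' → no match
11. 'xxyyxyx' → no match
Total matched: 4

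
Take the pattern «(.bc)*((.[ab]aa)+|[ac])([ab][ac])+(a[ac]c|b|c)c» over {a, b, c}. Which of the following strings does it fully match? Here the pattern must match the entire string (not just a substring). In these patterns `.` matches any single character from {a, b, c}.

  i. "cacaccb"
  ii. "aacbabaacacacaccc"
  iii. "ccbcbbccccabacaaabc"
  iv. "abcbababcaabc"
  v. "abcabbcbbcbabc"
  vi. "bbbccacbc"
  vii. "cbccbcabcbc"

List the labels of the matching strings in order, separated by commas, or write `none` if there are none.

ii, iv, vii

i → no match — must end with "c"
ii → match
iii → no match
iv → match
v → no match
vi → no match
vii → match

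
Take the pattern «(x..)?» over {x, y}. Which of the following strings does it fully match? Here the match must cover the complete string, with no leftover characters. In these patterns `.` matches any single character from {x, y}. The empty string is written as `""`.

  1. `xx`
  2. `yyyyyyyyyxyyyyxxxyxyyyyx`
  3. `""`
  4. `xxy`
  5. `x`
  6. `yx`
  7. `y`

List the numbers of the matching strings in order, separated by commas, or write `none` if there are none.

3, 4

1 → no match
2 → no match
3 → match
4 → match
5 → no match
6 → no match
7 → no match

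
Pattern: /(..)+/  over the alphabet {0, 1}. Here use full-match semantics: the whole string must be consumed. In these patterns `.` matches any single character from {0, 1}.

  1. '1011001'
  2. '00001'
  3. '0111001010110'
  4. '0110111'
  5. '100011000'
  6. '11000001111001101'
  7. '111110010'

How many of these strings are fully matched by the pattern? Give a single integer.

1. '1011001' → no match
2. '00001' → no match
3 → no match
4. '0110111' → no match
5. '100011000' → no match
6 → no match
7. '111110010' → no match
Total matched: 0

0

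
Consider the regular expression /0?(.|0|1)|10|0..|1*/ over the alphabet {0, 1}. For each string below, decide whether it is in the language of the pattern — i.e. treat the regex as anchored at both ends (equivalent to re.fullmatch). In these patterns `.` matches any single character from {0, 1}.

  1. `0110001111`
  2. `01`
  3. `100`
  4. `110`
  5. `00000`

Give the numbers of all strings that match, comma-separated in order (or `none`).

2

1. `0110001111` → no match
2. `01` → match
3. `100` → no match
4. `110` → no match
5. `00000` → no match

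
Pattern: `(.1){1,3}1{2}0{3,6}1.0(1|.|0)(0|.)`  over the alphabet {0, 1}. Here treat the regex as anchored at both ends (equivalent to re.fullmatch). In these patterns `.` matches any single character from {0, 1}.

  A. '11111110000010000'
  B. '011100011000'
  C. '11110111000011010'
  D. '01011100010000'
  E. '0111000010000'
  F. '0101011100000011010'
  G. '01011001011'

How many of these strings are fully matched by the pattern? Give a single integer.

A → no match
B → match
C → match
D → match
E → match
F → match
G → no match
Total matched: 5

5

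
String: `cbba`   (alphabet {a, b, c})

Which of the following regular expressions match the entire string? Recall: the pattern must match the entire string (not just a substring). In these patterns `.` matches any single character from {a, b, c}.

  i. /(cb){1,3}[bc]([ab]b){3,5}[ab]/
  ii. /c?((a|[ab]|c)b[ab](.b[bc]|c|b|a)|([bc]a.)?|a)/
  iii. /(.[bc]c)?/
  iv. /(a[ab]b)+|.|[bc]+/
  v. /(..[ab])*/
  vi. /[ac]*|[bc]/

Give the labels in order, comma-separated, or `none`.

ii

i → no match
ii → match
iii → no match
iv → no match
v → no match
vi → no match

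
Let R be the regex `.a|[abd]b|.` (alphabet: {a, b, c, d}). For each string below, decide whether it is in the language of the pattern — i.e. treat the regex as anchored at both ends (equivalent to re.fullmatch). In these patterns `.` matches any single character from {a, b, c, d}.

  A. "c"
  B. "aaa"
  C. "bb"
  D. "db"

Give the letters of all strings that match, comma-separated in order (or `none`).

A. "c" → match
B. "aaa" → no match
C. "bb" → match
D. "db" → match

A, C, D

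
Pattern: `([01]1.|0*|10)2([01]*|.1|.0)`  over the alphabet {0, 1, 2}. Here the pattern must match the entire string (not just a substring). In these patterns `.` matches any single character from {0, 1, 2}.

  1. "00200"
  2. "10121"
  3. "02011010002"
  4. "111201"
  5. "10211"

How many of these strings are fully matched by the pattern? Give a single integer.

1 → match
2 → no match
3 → no match
4 → match
5 → match
Total matched: 3

3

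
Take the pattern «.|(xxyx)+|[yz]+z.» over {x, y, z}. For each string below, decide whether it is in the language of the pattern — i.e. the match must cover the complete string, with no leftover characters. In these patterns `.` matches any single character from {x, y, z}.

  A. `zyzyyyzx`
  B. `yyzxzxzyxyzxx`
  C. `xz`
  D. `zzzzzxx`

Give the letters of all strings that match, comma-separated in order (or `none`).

A → match
B → no match
C → no match
D → no match

A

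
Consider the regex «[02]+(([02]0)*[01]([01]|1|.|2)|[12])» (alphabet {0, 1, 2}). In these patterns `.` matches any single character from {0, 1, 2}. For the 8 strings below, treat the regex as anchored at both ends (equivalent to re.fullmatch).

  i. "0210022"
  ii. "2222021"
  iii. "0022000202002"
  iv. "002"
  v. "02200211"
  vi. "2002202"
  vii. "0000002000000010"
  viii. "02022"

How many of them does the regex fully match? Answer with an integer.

7

i → no match
ii → match
iii → match
iv → match
v → match
vi → match
vii → match
viii → match
Total matched: 7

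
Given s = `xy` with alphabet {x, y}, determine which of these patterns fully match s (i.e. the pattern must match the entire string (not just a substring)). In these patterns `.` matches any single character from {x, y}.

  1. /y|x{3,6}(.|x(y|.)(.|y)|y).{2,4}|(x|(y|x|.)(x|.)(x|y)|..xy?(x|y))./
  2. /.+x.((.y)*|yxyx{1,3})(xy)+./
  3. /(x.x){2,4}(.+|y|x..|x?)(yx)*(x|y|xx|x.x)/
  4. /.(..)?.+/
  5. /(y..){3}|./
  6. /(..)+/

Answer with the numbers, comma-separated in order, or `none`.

1 → match
2 → no match
3 → no match
4 → match
5 → no match
6 → match

1, 4, 6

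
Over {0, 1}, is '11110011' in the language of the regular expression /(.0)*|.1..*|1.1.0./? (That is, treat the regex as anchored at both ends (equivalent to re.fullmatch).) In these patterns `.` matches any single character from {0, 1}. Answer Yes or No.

Yes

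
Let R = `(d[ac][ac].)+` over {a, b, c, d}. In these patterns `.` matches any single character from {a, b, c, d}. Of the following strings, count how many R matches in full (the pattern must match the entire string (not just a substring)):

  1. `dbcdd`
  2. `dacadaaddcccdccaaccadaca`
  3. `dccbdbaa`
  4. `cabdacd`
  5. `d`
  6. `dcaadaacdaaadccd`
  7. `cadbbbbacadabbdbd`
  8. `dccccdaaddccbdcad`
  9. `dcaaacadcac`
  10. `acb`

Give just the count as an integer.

1 → no match
2 → no match
3 → no match
4 → no match — must start with `d`
5 → no match
6 → match
7 → no match — must start with `d`
8 → no match
9 → no match
10 → no match — must start with `d`
Total matched: 1

1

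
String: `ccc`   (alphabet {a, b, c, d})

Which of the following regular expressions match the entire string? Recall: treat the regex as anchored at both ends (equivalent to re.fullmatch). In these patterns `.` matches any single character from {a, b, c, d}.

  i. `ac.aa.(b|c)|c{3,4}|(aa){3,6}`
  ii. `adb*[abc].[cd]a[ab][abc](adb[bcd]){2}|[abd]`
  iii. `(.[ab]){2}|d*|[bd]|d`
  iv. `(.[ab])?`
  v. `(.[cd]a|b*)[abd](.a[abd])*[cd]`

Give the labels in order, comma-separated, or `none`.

i

i → match
ii → no match
iii → no match
iv → no match
v → no match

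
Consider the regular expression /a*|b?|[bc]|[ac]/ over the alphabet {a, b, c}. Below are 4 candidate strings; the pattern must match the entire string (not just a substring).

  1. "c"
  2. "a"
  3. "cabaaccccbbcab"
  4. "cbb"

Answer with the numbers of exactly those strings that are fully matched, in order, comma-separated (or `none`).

1. "c" → match
2. "a" → match
3 → no match
4. "cbb" → no match

1, 2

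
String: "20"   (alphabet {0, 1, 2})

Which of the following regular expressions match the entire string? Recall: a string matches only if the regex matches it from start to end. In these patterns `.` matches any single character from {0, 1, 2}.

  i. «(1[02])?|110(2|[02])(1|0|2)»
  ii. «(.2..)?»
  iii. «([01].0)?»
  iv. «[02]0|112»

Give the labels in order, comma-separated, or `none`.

i → no match
ii → no match
iii → no match
iv → match

iv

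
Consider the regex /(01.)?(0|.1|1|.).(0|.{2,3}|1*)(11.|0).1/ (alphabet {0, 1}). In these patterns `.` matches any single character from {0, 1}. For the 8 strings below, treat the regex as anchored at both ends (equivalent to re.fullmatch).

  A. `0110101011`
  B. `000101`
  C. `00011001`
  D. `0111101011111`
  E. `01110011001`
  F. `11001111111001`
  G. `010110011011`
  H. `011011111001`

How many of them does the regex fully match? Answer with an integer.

6

A. `0110101011` → match
B. `000101` → no match
C. `00011001` → match
D → match
E. `01110011001` → match
F → no match
G. `010110011011` → match
H. `011011111001` → match
Total matched: 6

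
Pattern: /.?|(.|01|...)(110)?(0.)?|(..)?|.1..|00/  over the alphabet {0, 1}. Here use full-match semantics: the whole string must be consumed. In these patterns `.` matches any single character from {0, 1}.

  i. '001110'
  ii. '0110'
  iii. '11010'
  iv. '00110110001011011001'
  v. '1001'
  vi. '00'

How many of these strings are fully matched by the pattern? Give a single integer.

3

i. '001110' → match
ii. '0110' → match
iii. '11010' → no match
iv → no match
v. '1001' → no match
vi. '00' → match
Total matched: 3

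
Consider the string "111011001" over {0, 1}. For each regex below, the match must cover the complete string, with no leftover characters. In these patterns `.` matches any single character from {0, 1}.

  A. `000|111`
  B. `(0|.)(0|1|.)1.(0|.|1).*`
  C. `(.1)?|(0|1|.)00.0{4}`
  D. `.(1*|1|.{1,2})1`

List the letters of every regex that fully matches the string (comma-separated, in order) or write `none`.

B

A → no match
B → match
C → no match
D → no match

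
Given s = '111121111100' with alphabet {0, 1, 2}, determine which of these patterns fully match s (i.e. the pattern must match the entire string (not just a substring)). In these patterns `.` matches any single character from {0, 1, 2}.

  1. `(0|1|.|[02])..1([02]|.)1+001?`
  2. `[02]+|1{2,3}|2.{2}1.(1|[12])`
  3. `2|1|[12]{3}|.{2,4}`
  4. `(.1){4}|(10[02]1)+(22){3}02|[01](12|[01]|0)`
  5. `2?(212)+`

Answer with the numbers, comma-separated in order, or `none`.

1

1 → match
2 → no match
3 → no match
4 → no match
5 → no match — must end with '212'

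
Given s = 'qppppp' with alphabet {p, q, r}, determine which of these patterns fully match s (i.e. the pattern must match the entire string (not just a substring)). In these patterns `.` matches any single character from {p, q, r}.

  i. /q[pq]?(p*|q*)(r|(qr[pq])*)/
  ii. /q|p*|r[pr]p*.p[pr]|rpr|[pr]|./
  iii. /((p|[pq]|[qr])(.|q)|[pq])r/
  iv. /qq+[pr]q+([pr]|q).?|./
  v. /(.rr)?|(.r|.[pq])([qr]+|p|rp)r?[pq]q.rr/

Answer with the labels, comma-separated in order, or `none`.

i → match
ii → no match
iii → no match — must end with 'r'
iv → no match
v → no match

i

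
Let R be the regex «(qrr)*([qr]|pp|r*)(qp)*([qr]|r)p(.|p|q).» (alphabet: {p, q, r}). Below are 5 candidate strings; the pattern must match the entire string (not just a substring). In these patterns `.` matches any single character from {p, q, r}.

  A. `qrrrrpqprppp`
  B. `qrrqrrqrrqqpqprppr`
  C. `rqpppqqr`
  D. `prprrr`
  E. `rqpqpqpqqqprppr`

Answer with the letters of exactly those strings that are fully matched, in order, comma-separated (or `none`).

B

A → no match
B → match
C → no match
D → no match
E → no match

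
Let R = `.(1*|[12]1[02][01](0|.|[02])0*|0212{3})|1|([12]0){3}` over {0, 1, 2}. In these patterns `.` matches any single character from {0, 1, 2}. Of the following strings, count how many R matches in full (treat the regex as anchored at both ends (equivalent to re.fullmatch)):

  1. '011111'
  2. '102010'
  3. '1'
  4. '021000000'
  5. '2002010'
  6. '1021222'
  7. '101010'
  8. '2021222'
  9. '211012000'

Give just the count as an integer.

1 → match
2 → match
3 → match
4 → match
5 → no match
6 → match
7 → match
8 → match
9 → match
Total matched: 8

8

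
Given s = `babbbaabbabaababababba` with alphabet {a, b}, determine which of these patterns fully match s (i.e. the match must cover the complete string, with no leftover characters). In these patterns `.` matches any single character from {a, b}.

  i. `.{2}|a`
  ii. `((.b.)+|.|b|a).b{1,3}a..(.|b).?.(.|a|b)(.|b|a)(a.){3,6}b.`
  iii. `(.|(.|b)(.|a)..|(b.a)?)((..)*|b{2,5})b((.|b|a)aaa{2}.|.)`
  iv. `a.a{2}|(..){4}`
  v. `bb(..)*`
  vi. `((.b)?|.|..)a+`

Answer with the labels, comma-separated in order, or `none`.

ii, iii

i → no match
ii → match
iii → match
iv → no match
v → no match — must start with `bb`
vi → no match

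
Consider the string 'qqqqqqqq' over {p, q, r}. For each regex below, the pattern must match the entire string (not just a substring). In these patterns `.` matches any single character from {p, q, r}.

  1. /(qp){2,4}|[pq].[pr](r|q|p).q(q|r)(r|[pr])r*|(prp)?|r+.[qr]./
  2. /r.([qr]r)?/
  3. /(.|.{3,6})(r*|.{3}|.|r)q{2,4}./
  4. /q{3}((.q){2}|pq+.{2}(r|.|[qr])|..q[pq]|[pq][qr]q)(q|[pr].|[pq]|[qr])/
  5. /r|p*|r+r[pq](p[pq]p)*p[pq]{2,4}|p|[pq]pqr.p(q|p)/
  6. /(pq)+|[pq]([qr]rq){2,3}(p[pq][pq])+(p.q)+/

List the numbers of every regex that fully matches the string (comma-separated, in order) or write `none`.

3, 4

1 → no match
2 → no match — must start with 'r'
3 → match
4 → match
5 → no match
6 → no match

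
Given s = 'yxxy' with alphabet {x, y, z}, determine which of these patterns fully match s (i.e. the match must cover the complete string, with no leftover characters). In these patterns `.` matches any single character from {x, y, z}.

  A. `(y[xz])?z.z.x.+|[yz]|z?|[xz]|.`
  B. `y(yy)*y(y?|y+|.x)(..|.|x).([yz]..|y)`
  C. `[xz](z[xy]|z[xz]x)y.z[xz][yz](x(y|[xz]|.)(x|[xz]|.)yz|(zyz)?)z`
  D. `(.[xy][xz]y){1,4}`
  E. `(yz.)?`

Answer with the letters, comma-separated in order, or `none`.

D

A → no match
B → no match
C → no match — must end with 'z'
D → match
E → no match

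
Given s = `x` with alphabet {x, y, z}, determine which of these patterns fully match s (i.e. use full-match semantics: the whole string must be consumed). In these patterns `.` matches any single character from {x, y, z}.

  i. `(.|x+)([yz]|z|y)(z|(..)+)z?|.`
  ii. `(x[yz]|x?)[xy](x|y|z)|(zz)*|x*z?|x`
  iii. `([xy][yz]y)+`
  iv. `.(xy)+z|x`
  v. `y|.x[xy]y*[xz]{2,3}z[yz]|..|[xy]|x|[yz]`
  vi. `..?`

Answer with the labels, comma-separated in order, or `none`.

i → match
ii → match
iii → no match — must end with `y`
iv → match
v → match
vi → match

i, ii, iv, v, vi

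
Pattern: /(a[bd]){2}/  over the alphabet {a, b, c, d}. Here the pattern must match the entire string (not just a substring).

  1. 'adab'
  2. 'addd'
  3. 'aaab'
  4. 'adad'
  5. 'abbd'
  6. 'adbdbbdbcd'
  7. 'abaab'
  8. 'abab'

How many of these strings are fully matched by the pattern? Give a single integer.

1 → match
2 → no match
3 → no match
4 → match
5 → no match
6 → no match
7 → no match
8 → match
Total matched: 3

3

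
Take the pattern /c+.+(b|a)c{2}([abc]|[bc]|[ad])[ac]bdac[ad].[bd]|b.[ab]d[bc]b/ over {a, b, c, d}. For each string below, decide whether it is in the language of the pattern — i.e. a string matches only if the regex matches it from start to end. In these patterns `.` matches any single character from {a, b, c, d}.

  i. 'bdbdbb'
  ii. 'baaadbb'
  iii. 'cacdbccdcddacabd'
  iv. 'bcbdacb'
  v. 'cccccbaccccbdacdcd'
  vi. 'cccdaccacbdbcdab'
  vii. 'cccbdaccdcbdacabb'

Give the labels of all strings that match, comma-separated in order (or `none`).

i, v, vii

i → match
ii → no match
iii → no match
iv → no match
v → match
vi → no match
vii → match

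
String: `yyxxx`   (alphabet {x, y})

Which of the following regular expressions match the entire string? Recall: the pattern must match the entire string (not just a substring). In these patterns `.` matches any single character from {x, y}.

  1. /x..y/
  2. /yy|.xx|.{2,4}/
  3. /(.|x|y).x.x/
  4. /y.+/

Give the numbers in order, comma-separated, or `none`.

1 → no match — must start with `x`
2 → no match
3 → match
4 → match

3, 4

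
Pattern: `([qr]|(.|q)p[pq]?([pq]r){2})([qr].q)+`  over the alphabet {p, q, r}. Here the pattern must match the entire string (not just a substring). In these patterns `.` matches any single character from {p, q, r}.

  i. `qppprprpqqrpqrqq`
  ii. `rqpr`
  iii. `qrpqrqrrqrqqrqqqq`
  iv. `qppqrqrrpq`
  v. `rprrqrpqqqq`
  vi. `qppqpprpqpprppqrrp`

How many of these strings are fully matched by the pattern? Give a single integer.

1

i → no match
ii. `rqpr` → no match — must end with `q`
iii → no match
iv. `qppqrqrrpq` → match
v. `rprrqrpqqqq` → no match
vi → no match — must end with `q`
Total matched: 1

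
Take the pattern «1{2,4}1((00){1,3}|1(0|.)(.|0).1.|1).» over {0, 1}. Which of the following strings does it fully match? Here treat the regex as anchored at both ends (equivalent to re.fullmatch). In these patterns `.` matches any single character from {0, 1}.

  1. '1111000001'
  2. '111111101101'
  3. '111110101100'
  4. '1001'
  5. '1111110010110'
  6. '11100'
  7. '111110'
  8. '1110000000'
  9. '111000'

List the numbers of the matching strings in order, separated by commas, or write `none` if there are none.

2, 7, 8, 9

1 → no match
2 → match
3 → no match
4 → no match
5 → no match
6 → no match
7 → match
8 → match
9 → match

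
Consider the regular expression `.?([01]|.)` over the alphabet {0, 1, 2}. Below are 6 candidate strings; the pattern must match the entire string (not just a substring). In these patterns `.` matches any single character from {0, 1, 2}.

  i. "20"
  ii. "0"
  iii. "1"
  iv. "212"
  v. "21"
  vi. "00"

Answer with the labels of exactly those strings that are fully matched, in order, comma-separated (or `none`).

i, ii, iii, v, vi

i → match
ii → match
iii → match
iv → no match
v → match
vi → match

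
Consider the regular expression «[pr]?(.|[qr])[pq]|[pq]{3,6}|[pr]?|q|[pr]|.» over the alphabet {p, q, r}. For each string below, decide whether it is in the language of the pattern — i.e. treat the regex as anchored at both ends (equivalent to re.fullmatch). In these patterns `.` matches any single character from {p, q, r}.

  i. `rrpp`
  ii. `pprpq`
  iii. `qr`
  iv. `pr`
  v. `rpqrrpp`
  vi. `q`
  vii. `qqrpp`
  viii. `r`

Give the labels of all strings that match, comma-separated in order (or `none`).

i → no match
ii → no match
iii → no match
iv → no match
v → no match
vi → match
vii → no match
viii → match

vi, viii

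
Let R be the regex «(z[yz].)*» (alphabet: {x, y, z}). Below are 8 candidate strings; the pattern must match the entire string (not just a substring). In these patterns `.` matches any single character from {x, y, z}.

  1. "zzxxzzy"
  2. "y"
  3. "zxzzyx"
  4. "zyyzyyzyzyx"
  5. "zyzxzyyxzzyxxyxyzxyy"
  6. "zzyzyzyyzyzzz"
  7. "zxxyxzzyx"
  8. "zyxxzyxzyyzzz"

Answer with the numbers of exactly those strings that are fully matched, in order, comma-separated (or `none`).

none

1. "zzxxzzy" → no match
2. "y" → no match
3. "zxzzyx" → no match
4. "zyyzyyzyzyx" → no match
5 → no match
6 → no match
7. "zxxyxzzyx" → no match
8 → no match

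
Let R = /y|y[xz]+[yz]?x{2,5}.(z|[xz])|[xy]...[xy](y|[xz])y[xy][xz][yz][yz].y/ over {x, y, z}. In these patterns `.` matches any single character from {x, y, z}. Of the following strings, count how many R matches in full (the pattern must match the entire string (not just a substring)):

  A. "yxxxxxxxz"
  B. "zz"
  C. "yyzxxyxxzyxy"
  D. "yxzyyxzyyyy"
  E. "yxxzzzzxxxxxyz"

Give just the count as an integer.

A. "yxxxxxxxz" → match
B. "zz" → no match
C. "yyzxxyxxzyxy" → no match
D. "yxzyyxzyyyy" → no match
E → match
Total matched: 2

2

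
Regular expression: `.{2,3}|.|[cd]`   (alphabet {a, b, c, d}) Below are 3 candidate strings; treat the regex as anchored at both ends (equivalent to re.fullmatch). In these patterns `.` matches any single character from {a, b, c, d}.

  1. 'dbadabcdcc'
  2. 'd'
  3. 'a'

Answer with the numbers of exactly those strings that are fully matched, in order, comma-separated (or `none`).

1. 'dbadabcdcc' → no match
2. 'd' → match
3. 'a' → match

2, 3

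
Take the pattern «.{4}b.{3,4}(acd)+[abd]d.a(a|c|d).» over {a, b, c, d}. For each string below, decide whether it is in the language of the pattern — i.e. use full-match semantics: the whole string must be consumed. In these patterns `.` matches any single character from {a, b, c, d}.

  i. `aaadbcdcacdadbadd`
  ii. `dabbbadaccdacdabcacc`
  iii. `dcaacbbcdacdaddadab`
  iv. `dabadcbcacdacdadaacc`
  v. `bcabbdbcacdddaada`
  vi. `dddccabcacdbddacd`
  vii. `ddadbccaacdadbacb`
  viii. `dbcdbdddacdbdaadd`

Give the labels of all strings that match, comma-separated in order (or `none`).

i → match
ii → no match
iii → no match
iv → no match
v → match
vi → no match
vii → match
viii → match

i, v, vii, viii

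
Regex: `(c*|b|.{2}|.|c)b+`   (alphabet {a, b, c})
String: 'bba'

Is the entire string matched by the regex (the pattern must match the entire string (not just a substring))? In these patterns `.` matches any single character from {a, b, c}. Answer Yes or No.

No

Every match must end with 'b', but 'bba' does not.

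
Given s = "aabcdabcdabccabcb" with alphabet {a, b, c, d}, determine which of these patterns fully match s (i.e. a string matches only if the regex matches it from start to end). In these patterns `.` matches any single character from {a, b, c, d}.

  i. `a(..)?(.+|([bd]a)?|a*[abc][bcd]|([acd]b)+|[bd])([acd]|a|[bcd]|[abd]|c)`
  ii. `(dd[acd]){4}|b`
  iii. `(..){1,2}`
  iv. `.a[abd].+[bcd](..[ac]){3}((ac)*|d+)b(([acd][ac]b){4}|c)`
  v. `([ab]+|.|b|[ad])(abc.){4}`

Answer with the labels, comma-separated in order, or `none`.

i → match
ii → no match
iii → no match
iv → no match
v → match

i, v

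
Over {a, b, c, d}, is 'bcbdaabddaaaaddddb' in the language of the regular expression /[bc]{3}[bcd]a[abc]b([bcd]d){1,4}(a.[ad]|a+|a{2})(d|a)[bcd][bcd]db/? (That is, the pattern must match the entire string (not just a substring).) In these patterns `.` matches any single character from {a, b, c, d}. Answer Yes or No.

Yes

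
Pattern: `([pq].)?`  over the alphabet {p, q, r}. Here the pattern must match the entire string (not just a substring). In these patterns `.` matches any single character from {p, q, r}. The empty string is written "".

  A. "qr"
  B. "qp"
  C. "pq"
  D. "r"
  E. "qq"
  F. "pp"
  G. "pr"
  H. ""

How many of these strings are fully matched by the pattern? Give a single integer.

A → match
B → match
C → match
D → no match
E → match
F → match
G → match
H → match
Total matched: 7

7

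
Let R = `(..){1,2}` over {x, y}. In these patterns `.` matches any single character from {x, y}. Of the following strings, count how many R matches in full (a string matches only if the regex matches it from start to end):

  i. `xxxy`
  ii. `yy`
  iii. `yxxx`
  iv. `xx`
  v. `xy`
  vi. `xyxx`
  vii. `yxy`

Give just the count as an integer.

6

i → match
ii → match
iii → match
iv → match
v → match
vi → match
vii → no match
Total matched: 6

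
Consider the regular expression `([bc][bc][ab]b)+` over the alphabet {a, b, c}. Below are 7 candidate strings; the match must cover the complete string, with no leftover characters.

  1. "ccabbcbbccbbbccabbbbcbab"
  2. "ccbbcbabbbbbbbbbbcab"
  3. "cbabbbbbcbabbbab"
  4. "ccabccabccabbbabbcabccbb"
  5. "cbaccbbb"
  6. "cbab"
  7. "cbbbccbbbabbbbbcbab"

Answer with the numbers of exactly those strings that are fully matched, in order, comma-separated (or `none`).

1 → no match
2 → match
3 → match
4 → match
5 → no match
6 → match
7 → no match

2, 3, 4, 6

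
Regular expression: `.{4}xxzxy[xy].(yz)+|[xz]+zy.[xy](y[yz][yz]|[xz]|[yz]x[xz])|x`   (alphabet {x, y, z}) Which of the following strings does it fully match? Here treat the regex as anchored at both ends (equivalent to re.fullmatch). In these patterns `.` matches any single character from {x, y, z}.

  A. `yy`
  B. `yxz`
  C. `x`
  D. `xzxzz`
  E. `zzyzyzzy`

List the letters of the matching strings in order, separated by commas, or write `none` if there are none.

A → no match
B → no match
C → match
D → no match
E → no match

C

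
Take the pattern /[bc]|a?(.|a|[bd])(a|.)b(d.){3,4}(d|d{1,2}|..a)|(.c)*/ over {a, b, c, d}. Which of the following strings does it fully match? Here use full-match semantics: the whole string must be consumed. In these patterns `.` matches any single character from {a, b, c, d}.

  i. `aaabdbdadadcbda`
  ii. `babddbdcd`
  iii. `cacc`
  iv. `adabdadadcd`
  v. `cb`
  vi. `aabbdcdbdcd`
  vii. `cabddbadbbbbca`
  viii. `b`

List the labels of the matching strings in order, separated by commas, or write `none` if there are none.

i, iv, vi, viii

i → match
ii → no match
iii → no match
iv → match
v → no match
vi → match
vii → no match
viii → match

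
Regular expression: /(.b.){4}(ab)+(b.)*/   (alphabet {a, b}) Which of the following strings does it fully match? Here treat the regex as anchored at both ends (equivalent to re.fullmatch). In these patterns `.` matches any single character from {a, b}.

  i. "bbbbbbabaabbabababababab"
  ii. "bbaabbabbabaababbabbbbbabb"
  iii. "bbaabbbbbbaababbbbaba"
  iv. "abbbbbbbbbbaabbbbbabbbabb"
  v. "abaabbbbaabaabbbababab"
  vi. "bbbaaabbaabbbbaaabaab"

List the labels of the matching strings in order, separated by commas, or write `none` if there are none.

i, ii

i → match
ii → match
iii → no match
iv → no match
v → no match
vi → no match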